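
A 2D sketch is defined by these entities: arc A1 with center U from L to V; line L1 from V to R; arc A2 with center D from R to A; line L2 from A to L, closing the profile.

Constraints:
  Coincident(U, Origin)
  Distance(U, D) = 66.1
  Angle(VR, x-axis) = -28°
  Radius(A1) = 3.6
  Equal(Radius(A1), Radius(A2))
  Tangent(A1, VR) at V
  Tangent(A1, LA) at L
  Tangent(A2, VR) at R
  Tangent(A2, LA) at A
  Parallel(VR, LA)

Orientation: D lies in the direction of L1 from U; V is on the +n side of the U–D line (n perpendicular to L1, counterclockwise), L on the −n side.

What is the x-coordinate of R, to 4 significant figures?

60.05

Tangency of A1 to both parallel lines with radius 3.6 puts V and L at U ± 3.6·n: V = (1.690, 3.179), L = (-1.690, -3.179). Equal radii place R and A the same way about D: R = D + 3.6·n = (60.05, -27.85), A = D − 3.6·n = (56.67, -34.21). So R.x = 60.05.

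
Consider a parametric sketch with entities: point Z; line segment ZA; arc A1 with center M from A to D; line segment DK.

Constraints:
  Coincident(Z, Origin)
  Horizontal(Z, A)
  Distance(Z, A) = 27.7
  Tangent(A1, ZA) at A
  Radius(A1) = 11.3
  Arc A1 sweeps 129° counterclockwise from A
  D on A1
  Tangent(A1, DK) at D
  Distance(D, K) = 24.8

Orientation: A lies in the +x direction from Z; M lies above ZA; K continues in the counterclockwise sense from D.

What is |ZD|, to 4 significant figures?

40.86

Z is at the origin; Z and A share the same y with |ZA| = 27.7 and A on the +x side, so A = (27.70, 0.000). A1 meets ZA tangentially, so MA is at right angles to ZA, so M = A + (0, 11.3) = (27.70, 11.30). On A1, A sits at bearing -90° from M; a 129° counterclockwise sweep puts D at bearing 39°, so D = M + 11.3·(cos 39°, sin 39°) = (36.48, 18.41). Then |ZD| = |D − Z| = 40.86.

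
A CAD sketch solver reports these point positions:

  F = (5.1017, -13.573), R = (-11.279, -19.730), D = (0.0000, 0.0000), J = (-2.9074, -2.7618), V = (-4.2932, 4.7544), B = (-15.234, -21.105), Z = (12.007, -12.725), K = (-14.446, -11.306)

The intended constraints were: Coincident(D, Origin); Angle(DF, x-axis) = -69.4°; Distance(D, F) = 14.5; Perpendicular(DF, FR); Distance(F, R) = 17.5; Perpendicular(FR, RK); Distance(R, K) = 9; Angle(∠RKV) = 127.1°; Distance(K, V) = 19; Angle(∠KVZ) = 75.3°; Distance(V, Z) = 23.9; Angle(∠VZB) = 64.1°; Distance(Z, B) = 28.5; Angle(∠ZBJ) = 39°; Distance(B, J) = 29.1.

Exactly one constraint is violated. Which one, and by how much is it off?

Distance(B, J) = 29.1 — off by 7.00.

D = (0.00, 0.00) ✓; DF at -69.40° ✓; |DF| = 14.50 ✓; ∠(DF, FR) = 90.00° ✓; |FR| = 17.50 ✓; ∠(FR, RK) = 90.00° ✓; |RK| = 9.000 ✓; ∠RKV = 127.1° ✓; |KV| = 19.00 ✓; ∠KVZ = 75.30° ✓; |VZ| = 23.90 ✓; ∠VZB = 64.10° ✓; |ZB| = 28.50 ✓; ∠ZBJ = 39.00° ✓; |BJ| = 22.10 ✗.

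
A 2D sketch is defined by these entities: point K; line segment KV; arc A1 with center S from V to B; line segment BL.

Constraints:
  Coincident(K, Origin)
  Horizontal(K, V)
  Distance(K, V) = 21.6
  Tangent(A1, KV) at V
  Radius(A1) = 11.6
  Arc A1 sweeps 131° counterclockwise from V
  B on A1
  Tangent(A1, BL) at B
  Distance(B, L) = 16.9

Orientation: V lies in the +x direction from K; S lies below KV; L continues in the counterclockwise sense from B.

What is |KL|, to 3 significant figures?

39.9

On A1, V sits at bearing 90° from S; a 131° counterclockwise sweep puts B at bearing 221°, so B = S + 11.6·(cos 221°, sin 221°) = (12.8, -19.2). The tangent condition forces SB to be normal to BL, so BL runs along (−sin 221°, cos 221°); with |BL| = 16.9, L = (23.9, -32.0). Then |KL| = |L − K| = 39.9.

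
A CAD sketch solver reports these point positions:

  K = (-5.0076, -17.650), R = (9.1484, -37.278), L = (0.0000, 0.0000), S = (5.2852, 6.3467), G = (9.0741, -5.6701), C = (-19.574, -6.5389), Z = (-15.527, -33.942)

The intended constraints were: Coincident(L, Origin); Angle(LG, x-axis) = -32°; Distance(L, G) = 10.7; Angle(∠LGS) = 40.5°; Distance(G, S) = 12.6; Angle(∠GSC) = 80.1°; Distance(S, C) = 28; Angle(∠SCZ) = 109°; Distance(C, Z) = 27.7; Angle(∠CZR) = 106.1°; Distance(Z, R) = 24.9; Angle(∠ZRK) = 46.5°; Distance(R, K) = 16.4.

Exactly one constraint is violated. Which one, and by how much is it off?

Distance(R, K) = 16.4 — off by 7.80.

L = (0.00, 0.00) ✓; LG at -32.00° ✓; |LG| = 10.70 ✓; ∠LGS = 40.50° ✓; |GS| = 12.60 ✓; ∠GSC = 80.10° ✓; |SC| = 28.00 ✓; ∠SCZ = 109.0° ✓; |CZ| = 27.70 ✓; ∠CZR = 106.1° ✓; |ZR| = 24.90 ✓; ∠ZRK = 46.50° ✓; |RK| = 24.20 ✗.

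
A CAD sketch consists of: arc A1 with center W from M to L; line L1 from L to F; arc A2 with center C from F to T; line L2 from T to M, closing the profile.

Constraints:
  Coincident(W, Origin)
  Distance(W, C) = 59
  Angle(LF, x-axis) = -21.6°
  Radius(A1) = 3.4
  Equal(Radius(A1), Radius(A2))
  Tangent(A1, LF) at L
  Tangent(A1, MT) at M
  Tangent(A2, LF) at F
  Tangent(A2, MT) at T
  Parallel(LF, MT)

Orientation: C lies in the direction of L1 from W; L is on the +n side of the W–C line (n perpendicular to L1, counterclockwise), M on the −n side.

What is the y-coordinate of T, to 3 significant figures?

-24.9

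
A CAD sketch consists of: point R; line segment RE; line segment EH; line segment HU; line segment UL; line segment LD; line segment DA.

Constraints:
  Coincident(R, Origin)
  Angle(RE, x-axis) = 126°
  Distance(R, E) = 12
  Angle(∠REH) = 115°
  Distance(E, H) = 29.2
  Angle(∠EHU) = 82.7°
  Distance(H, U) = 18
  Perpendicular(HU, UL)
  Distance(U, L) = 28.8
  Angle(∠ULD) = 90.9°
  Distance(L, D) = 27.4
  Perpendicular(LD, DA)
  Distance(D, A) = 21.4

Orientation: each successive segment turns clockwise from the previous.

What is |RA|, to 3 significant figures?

35.1

∠ULD = 90.9° gives LD at 145° from the x-axis; with |LD| = 27.4, D = (-17.8, 17.3). LD is perpendicular to DA, so DA runs at 54.6°; with |DA| = 21.4, A = (-5.38, 34.7). Then |RA| = |A − R| = 35.1.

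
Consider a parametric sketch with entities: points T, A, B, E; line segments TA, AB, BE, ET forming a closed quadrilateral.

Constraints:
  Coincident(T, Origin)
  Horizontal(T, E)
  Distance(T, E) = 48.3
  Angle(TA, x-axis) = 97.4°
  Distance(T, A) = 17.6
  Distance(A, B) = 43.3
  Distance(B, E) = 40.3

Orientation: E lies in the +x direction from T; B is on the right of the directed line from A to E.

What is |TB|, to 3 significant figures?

26.8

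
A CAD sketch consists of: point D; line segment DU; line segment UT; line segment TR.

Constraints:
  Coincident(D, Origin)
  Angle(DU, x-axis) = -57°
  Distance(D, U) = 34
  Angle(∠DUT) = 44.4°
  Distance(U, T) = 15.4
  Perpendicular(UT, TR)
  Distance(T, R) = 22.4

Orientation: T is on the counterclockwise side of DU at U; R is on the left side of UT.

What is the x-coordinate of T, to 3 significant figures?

21.6

D is at the origin; DU runs at -57.0° with length 34.0, so U = 34.0·(cos -57.0°, sin -57.0°) = (18.5, -28.5). ∠DUT = 44.4°, so UT runs at -57.0° + (180° − 44.4°) = 78.6° from the x-axis; with |UT| = 15.4, T = U + 15.4·(cos 78.6°, sin 78.6°) = (21.6, -13.4). So T.x = 21.6.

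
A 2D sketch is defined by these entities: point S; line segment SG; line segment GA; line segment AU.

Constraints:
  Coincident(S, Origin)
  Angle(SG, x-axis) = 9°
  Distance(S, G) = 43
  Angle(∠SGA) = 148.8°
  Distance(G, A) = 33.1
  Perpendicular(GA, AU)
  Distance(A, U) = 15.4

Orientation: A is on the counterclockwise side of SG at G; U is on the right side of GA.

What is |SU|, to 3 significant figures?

79.4

S is at the origin; SG runs at 9.0° with length 43.0, so G = 43.0·(cos 9.0°, sin 9.0°) = (42.5, 6.73). ∠SGA = 148.8°, so GA runs at 9.0° + (180° − 148.8°) = 40.2° from the x-axis; with |GA| = 33.1, A = G + 33.1·(cos 40.2°, sin 40.2°) = (67.8, 28.1). GA is perpendicular to AU; with |AU| = 15.4 on the right of GA, U = A + 15.4·(0.645, -0.764) = (77.7, 16.3). Then |SU| = |U − S| = 79.4.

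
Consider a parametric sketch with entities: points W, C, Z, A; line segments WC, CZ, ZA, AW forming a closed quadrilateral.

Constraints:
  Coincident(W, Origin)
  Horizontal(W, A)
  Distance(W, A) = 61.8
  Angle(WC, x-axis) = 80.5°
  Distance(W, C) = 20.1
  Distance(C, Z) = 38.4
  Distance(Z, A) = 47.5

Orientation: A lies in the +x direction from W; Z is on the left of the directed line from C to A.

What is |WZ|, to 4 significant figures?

53.78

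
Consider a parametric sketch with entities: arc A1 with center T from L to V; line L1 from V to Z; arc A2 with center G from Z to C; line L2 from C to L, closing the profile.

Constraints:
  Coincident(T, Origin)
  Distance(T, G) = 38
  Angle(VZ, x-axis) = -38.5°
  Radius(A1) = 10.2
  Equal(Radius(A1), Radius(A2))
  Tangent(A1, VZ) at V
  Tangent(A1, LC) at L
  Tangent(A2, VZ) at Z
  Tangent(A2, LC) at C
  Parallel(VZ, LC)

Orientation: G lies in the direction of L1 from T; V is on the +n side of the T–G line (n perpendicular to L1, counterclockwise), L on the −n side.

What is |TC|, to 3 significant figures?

39.3

Tangency of A1 to both parallel lines with radius 10.2 puts V and L at T ± 10.2·n: V = (6.35, 7.98), L = (-6.35, -7.98). Equal radii place Z and C the same way about G: Z = G + 10.2·n = (36.1, -15.7), C = G − 10.2·n = (23.4, -31.6). Then |TC| = |C − T| = 39.3.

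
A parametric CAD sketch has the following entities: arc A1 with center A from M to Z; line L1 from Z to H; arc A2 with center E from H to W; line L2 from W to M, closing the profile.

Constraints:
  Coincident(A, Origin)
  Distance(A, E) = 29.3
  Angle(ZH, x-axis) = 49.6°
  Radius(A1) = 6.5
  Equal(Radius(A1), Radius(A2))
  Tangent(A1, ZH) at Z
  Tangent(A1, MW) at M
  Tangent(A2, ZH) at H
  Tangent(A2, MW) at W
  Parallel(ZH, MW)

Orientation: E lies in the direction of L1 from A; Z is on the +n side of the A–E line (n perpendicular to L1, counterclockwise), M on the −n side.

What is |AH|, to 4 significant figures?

30.01

The slot axis is L1's direction at 49.6°, so u = (cos 49.6°, sin 49.6°) = (0.6481, 0.7615) and n = (−sin 49.6°, cos 49.6°) = (-0.7615, 0.6481). A is at the origin and E lies 29.3 along u from A, so E = 29.3·u = (18.99, 22.31). Tangency of A1 to both parallel lines with radius 6.5 puts Z and M at A ± 6.5·n: Z = (-4.950, 4.213), M = (4.950, -4.213). Equal radii place H and W the same way about E: H = E + 6.5·n = (14.04, 26.53), W = E − 6.5·n = (23.94, 18.10). Then |AH| = |H − A| = 30.01.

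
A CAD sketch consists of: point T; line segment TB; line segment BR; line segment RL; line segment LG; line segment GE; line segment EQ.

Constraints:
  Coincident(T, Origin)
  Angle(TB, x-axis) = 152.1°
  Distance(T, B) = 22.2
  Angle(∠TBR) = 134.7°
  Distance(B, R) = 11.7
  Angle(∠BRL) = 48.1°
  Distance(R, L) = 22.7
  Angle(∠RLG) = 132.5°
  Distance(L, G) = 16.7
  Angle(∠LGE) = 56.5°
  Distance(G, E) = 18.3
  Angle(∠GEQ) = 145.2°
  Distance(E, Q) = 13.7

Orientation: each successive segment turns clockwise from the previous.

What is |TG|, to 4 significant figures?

4.723

T is at the origin; TB runs at 152.1° with length 22.2, so B = (-19.62, 10.39). ∠TBR = 134.7° gives BR at 106.8° from the x-axis; with |BR| = 11.7, R = (-23.00, 21.59). ∠BRL = 48.1° gives RL at -25.10° from the x-axis; with |RL| = 22.7, L = (-2.445, 11.96). ∠RLG = 132.5° gives LG at -72.60° from the x-axis; with |LG| = 16.7, G = (2.549, -3.976). Then |TG| = |G − T| = 4.723.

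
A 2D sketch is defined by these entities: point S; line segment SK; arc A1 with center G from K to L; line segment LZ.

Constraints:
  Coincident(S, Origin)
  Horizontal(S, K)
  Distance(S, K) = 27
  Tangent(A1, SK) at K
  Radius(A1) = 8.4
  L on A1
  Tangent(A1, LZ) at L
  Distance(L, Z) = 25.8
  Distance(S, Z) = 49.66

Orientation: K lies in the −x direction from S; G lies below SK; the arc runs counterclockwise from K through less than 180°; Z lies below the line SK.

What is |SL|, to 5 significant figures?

36.311

Checks: |GL| = 8.400 ✓; ∠(GL, LZ) = 90.00° ✓; |LZ| = 25.80 ✓; |SZ| = 49.66 ✓.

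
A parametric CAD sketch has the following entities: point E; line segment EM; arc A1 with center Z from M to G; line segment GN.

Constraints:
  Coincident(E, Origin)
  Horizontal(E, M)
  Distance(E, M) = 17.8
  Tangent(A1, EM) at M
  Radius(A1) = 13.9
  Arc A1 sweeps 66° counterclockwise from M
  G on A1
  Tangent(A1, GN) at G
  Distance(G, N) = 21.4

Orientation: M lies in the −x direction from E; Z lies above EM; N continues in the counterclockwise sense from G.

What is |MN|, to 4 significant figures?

35.08

On A1, M sits at bearing -90° from Z; a 66° counterclockwise sweep puts G at bearing -24°, so G = Z + 13.9·(cos -24°, sin -24°) = (-5.102, 8.246). Tangency of A1 to GN means the radius ZG is perpendicular to GN, so GN runs along (−sin -24°, cos -24°); with |GN| = 21.4, N = (3.602, 27.80). Then |MN| = |N − M| = 35.08.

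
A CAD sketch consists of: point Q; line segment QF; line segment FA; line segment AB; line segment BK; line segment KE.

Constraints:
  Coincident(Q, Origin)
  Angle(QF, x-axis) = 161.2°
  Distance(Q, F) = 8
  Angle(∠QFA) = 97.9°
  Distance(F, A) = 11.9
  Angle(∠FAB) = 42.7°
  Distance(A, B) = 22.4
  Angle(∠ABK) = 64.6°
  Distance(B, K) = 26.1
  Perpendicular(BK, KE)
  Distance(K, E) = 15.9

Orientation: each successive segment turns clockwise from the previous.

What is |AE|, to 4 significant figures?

17.05

∠ABK = 64.6° gives BK at -173.6° from the x-axis; with |BK| = 26.1, K = (-19.46, -7.684). BK is perpendicular to KE, so KE runs at 96.40°; with |KE| = 15.9, E = (-21.23, 8.117). Then |AE| = |E − A| = 17.05.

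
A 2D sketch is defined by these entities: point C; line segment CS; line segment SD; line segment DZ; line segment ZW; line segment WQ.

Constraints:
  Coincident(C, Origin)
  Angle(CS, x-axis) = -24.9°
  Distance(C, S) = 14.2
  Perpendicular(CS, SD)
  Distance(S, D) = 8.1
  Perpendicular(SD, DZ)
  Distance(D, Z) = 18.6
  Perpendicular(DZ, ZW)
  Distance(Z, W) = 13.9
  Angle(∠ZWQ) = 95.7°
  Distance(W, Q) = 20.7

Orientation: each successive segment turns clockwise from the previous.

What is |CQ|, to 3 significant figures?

18.0

C is at the origin; CS runs at -24.9° with length 14.2, so S = (12.9, -5.98). CS is perpendicular to SD, so SD runs at -115°; with |SD| = 8.1, D = (9.47, -13.3). SD is perpendicular to DZ, so DZ runs at 155°; with |DZ| = 18.6, Z = (-7.40, -5.49). DZ ⟂ ZW, so ZW runs at 65.1°; with |ZW| = 13.9, W = (-1.55, 7.11). ∠ZWQ = 95.7° gives WQ at -19.2° from the x-axis; with |WQ| = 20.7, Q = (18.0, 0.306). Then |CQ| = |Q − C| = 18.0.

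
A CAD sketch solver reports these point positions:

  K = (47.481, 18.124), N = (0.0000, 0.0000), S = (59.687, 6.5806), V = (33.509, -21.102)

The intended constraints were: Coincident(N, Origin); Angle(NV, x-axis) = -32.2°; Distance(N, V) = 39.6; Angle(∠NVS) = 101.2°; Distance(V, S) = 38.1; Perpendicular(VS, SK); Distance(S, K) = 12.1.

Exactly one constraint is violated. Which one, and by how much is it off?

Distance(S, K) = 12.1 — off by 4.70.

N = (0.00, 0.00) ✓; NV at -32.20° ✓; |NV| = 39.60 ✓; ∠NVS = 101.2° ✓; |VS| = 38.10 ✓; ∠(VS, SK) = 90.00° ✓; |SK| = 16.80 ✗.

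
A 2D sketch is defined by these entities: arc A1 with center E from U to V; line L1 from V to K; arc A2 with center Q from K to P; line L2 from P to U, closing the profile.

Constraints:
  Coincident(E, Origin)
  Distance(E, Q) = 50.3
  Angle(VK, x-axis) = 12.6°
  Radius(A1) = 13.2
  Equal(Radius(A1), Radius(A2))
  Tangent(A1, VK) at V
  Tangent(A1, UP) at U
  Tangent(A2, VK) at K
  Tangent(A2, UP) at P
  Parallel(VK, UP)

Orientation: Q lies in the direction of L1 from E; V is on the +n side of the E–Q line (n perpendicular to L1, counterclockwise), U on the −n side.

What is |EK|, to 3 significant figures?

52.0

The slot axis is L1's direction at 12.6°, so u = (cos 12.6°, sin 12.6°) = (0.976, 0.218) and n = (−sin 12.6°, cos 12.6°) = (-0.218, 0.976). E is at the origin and Q lies 50.3 along u from E, so Q = 50.3·u = (49.1, 11.0). Tangency of A1 to both parallel lines with radius 13.2 puts V and U at E ± 13.2·n: V = (-2.88, 12.9), U = (2.88, -12.9). Equal radii place K and P the same way about Q: K = Q + 13.2·n = (46.2, 23.9), P = Q − 13.2·n = (52.0, -1.91). Then |EK| = |K − E| = 52.0.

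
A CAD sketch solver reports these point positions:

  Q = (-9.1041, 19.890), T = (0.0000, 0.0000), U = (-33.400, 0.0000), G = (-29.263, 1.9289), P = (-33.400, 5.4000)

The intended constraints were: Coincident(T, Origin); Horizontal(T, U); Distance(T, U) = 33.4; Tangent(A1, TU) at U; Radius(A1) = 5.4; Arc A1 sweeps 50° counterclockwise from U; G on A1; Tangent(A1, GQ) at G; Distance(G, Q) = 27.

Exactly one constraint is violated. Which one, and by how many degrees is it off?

Tangent(A1, GQ) at G — off by 8.30°.

T = (0.00, 0.00) ✓; T.y = 0.00, U.y = 0.00 ✓; |TU| = 33.40 ✓; ∠(PU, UT) = 90.00° ✓; |PU| = 5.400 ✓; bearing(P→G) − bearing(P→U) = 50.00° ✓; |PG| = 5.400 ✓; ∠(PG, GQ) = 98.30° ✗; |GQ| = 27.00 ✓.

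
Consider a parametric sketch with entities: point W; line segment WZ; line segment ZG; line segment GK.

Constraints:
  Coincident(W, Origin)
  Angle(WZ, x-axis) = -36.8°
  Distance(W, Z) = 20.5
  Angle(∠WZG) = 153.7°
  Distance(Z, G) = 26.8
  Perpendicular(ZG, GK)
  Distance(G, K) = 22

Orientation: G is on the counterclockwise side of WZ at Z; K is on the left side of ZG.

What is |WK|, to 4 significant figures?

46.99

W is at the origin; WZ runs at -36.8° with length 20.5, so Z = 20.5·(cos -36.8°, sin -36.8°) = (16.41, -12.28). ∠WZG = 153.7°, so ZG runs at -36.8° + (180° − 153.7°) = -10.50° from the x-axis; with |ZG| = 26.8, G = Z + 26.8·(cos -10.50°, sin -10.50°) = (42.77, -17.16). ZG is perpendicular to GK; with |GK| = 22.0 on the left of ZG, K = G + 22.0·(0.1822, 0.9833) = (46.78, 4.468). Then |WK| = |K − W| = 46.99.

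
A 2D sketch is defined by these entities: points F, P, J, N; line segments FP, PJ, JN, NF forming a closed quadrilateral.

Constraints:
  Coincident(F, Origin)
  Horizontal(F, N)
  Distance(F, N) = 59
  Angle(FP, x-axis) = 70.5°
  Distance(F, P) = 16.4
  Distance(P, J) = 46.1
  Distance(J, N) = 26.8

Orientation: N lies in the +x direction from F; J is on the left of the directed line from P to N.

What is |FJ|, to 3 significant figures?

56.5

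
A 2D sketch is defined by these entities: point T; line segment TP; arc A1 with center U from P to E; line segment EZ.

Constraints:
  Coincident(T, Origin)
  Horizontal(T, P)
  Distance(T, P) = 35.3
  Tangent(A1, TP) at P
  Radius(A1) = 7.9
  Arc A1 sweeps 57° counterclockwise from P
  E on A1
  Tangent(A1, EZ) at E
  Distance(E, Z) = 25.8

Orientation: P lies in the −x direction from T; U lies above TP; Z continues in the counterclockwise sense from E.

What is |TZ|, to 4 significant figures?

29.17

On A1, P sits at bearing -90° from U; a 57° counterclockwise sweep puts E at bearing -33°, so E = U + 7.9·(cos -33°, sin -33°) = (-28.67, 3.597). The tangent condition forces UE to be normal to EZ, so EZ runs along (−sin -33°, cos -33°); with |EZ| = 25.8, Z = (-14.62, 25.24). Then |TZ| = |Z − T| = 29.17.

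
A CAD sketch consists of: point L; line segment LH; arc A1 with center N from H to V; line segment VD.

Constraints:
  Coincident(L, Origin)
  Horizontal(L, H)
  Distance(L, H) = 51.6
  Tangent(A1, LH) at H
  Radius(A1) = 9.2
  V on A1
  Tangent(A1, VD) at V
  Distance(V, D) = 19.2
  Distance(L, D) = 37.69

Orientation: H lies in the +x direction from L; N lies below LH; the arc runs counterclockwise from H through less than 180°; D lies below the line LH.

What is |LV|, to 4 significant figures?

44.44

Checks: |LH| = 51.60 ✓; |NV| = 9.200 ✓; ∠(NV, VD) = 90.00° ✓; |VD| = 19.20 ✓; |LD| = 37.69 ✓.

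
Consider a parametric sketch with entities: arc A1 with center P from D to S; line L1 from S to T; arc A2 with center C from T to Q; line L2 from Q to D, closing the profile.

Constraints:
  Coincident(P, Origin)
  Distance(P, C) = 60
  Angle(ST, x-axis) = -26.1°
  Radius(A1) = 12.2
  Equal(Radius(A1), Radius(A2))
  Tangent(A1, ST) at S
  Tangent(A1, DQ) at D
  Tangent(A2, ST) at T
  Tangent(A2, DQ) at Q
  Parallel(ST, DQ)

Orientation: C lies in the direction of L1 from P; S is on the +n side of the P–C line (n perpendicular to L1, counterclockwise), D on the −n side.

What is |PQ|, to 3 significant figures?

61.2

The slot axis is L1's direction at -26.1°, so u = (cos -26.1°, sin -26.1°) = (0.898, -0.440) and n = (−sin -26.1°, cos -26.1°) = (0.440, 0.898). P is at the origin and C lies 60.0 along u from P, so C = 60.0·u = (53.9, -26.4). Tangency of A1 to both parallel lines with radius 12.2 puts S and D at P ± 12.2·n: S = (5.37, 11.0), D = (-5.37, -11.0). Equal radii place T and Q the same way about C: T = C + 12.2·n = (59.2, -15.4), Q = C − 12.2·n = (48.5, -37.4). Then |PQ| = |Q − P| = 61.2.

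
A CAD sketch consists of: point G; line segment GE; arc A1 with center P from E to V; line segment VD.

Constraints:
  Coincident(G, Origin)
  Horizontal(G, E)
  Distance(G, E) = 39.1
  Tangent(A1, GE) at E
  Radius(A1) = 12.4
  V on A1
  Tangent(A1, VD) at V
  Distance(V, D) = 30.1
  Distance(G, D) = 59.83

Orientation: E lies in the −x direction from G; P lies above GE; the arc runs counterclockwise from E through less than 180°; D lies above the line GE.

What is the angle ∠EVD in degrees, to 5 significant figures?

123.47°

G is at the origin; GE is horizontal with |GE| = 39.1 and E on the −x side, so E = (-39.100, 0.0000). Since A1 is tangent to GE there, PE ⟂ GE, so P = E + (0, 12.4) = (-39.100, 12.400). Since PV ⟂ VD (tangency), |PD| = √(12.4² + 30.1²) = 32.554 regardless of where V sits on A1. So D lies on both circle(G, 59.83) and circle(P, 32.554); the above-GE intersection is D = (-39.484, 44.952). V is the foot of the tangent from D: V = (-27.691, 17.258).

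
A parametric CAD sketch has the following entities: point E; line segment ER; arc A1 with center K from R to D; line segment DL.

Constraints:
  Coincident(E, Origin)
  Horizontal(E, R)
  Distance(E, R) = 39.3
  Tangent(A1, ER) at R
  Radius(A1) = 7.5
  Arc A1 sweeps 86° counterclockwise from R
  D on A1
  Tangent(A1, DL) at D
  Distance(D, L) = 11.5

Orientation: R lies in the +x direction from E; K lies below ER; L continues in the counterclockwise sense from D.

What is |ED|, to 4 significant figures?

32.57

E is at the origin; ER is horizontal with |ER| = 39.3 and R on the +x side, so R = (39.30, 0.000). Since A1 is tangent to ER there, KR ⟂ ER, so K = R + (0, -7.5) = (39.30, -7.500). On A1, R sits at bearing 90° from K; an 86° counterclockwise sweep puts D at bearing 176°, so D = K + 7.5·(cos 176°, sin 176°) = (31.82, -6.977). Then |ED| = |D − E| = 32.57.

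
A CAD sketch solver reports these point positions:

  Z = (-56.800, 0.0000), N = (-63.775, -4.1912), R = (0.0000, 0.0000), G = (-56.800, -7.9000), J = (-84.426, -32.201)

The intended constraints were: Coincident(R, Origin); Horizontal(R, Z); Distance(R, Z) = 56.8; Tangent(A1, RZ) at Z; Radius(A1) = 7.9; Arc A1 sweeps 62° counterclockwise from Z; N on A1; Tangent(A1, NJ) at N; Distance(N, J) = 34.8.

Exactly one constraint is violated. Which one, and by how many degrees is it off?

Tangent(A1, NJ) at N — off by 8.40°.

R = (0.00, 0.00) ✓; R.y = 0.00, Z.y = 0.00 ✓; |RZ| = 56.80 ✓; ∠(GZ, ZR) = 90.00° ✓; |GZ| = 7.900 ✓; bearing(G→N) − bearing(G→Z) = 62.00° ✓; |GN| = 7.900 ✓; ∠(GN, NJ) = 98.40° ✗; |NJ| = 34.80 ✓.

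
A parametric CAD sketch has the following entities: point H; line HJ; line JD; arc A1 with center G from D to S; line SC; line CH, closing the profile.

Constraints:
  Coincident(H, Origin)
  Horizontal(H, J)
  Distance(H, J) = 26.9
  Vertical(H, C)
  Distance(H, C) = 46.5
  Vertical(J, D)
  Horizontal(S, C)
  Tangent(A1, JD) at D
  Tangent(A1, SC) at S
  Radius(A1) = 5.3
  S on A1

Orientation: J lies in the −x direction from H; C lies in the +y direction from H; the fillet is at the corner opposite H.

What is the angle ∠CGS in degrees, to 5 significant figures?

76.214°

The virtual corner opposite H is at (-26.900, 46.500). Since A1 is tangent to JD there, GD ⟂ JD and A1 meets SC tangentially, so GS is at right angles to SC, with radius 5.3, so the center G sits 5.3 in from both sides at G = (-21.600, 41.200). That places the tangent points at D = (-26.900, 41.200) on JD and S = (-21.600, 46.500) on SC. Then cos ∠CGS = GC·GS / (|GC||GS|), giving 76.214°.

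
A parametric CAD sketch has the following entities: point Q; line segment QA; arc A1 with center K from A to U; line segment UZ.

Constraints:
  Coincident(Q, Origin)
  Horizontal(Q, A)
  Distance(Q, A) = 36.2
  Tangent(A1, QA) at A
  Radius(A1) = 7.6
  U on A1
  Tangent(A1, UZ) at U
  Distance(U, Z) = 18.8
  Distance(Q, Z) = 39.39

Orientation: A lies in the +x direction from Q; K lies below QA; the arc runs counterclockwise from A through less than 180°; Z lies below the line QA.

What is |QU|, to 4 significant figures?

29.64

Checks: |KU| = 7.600 ✓; ∠(KU, UZ) = 90.00° ✓; |UZ| = 18.80 ✓; |QZ| = 39.39 ✓.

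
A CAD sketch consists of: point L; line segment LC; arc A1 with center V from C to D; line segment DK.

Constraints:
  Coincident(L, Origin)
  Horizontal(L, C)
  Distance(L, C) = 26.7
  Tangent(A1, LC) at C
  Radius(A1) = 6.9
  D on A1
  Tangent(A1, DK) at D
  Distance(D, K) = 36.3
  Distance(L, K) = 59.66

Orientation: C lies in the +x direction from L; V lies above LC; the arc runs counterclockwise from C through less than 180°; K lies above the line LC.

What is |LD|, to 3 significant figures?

33.5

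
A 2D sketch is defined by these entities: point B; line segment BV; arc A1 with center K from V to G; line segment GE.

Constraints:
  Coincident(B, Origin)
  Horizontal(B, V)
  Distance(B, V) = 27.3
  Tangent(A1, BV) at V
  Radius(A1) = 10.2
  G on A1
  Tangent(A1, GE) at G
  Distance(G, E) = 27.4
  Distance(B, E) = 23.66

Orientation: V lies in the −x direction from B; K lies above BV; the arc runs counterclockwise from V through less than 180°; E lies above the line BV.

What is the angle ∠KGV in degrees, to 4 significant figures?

66.13°

Checks: |KG| = 10.20 ✓; ∠(KG, GE) = 90.00° ✓; |GE| = 27.40 ✓; |BE| = 23.66 ✓.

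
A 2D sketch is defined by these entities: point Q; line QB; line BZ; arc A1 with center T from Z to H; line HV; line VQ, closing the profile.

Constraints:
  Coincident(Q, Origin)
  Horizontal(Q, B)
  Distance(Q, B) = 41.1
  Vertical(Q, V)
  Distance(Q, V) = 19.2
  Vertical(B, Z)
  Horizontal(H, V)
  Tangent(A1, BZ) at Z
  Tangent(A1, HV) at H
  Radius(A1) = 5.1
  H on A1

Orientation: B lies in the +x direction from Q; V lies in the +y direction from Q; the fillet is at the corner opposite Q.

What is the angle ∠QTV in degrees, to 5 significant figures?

29.452°

Q is at the origin; Q and B share the same y with |QB| = 41.1 and B on the +x side, so B = (41.100, 0.0000). Q and V share the same x with |QV| = 19.2 and V on the +y side, so V = (0.0000, 19.200). The virtual corner opposite Q is at (41.100, 19.200). The tangent condition forces TZ to be normal to BZ and A1 meets HV tangentially, so TH is at right angles to HV, with radius 5.1, so the center T sits 5.1 in from both sides at T = (36.000, 14.100). Then cos ∠QTV = TQ·TV / (|TQ||TV|), giving 29.452°.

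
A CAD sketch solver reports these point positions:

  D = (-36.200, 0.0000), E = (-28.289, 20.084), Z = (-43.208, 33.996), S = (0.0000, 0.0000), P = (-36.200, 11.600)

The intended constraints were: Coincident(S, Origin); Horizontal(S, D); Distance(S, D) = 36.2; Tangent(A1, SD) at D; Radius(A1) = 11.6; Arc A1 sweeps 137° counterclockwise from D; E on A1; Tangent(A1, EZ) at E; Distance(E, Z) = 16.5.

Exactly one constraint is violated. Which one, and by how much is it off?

Distance(E, Z) = 16.5 — off by 3.90.

S = (0.00, 0.00) ✓; S.y = 0.00, D.y = 0.00 ✓; |SD| = 36.20 ✓; ∠(PD, DS) = 90.00° ✓; |PD| = 11.60 ✓; bearing(P→E) − bearing(P→D) = 137.0° ✓; |PE| = 11.60 ✓; ∠(PE, EZ) = 90.00° ✓; |EZ| = 20.40 ✗.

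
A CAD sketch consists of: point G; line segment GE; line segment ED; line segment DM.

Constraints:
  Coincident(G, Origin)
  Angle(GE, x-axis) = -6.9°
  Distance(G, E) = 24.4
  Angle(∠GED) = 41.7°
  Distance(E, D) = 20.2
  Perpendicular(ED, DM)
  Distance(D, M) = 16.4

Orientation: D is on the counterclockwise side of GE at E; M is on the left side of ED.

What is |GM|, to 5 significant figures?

1.9892

∠GED = 41.7°, so ED runs at -6.9° + (180° − 41.7°) = 131.40° from the x-axis; with |ED| = 20.2, D = E + 20.2·(cos 131.40°, sin 131.40°) = (10.865, 12.221). The perpendicularity gives DM at right angles to ED; with |DM| = 16.4 on the left of ED, M = D + 16.4·(-0.75011, -0.66131) = (-1.4370, 1.3754). Then |GM| = |M − G| = 1.9892.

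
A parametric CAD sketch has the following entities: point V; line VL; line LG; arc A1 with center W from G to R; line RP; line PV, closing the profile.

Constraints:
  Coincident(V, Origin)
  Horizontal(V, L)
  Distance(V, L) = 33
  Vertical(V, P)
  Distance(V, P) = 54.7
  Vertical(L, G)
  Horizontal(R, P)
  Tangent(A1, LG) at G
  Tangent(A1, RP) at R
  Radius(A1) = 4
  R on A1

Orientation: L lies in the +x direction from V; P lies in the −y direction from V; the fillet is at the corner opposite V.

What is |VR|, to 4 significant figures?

61.91

V is at the origin; VL is horizontal with |VL| = 33.0 and L on the +x side, so L = (33.00, 0.000). V and P share the same x with |VP| = 54.7 and P on the −y side, so P = (0.000, -54.70). The virtual corner opposite V is at (33.00, -54.70). Since A1 is tangent to LG there, WG ⟂ LG and A1 meets RP tangentially, so WR is at right angles to RP, with radius 4.0, so the center W sits 4.0 in from both sides at W = (29.00, -50.70). That places the tangent points at G = (33.00, -50.70) on LG and R = (29.00, -54.70) on RP. Then |VR| = |R − V| = 61.91.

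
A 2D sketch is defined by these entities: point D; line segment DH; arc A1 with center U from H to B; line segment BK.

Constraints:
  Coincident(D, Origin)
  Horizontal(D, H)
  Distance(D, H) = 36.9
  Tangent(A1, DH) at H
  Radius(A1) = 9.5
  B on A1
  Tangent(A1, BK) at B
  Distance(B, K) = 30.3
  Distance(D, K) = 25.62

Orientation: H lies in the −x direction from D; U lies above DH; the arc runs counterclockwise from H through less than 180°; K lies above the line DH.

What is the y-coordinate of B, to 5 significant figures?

2.7563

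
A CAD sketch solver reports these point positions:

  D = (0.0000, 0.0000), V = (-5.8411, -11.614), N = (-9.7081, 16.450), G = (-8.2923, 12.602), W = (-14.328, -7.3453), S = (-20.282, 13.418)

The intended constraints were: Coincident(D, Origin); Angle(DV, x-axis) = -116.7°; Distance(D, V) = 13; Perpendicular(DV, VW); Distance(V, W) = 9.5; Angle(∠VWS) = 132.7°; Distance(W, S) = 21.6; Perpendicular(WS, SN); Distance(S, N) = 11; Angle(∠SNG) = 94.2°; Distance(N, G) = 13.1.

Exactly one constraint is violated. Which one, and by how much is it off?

Distance(N, G) = 13.1 — off by 9.00.

D = (0.00, 0.00) ✓; DV at -116.7° ✓; |DV| = 13.00 ✓; ∠(DV, VW) = 90.00° ✓; |VW| = 9.500 ✓; ∠VWS = 132.7° ✓; |WS| = 21.60 ✓; ∠(WS, SN) = 90.00° ✓; |SN| = 11.00 ✓; ∠SNG = 94.20° ✓; |NG| = 4.100 ✗.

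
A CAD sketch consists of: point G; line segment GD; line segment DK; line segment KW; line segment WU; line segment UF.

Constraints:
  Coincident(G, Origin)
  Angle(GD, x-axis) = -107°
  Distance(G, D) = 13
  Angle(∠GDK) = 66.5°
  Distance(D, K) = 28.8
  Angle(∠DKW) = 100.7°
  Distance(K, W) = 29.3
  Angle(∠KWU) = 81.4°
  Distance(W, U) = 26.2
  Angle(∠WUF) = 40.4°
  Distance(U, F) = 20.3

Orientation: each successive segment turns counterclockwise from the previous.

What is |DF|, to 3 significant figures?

28.1

G is at the origin; GD runs at -107.0° with length 13.0, so D = (-3.80, -12.4). ∠GDK = 66.5° gives DK at 6.50° from the x-axis; with |DK| = 28.8, K = (24.8, -9.17). ∠DKW = 100.7° gives KW at 85.8° from the x-axis; with |KW| = 29.3, W = (27.0, 20.0). ∠KWU = 81.4° gives WU at -176° from the x-axis; with |WU| = 26.2, U = (0.837, 18.0). ∠WUF = 40.4° gives UF at -36.0° from the x-axis; with |UF| = 20.3, F = (17.3, 6.11). Then |DF| = |F − D| = 28.1.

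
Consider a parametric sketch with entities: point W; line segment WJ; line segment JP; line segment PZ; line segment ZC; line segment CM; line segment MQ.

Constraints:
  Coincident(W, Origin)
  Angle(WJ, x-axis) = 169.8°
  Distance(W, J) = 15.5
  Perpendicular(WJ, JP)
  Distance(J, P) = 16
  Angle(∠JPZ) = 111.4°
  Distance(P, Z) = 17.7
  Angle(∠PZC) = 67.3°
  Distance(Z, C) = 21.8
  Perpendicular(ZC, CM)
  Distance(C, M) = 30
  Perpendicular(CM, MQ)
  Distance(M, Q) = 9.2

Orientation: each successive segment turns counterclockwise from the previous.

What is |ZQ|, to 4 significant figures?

32.54

The perpendicularity gives CM at right angles to ZC, so CM runs at 171.1°; with |CM| = 30.0, M = (-29.28, 3.902). The perpendicularity gives MQ at right angles to CM, so MQ runs at -98.90°; with |MQ| = 9.2, Q = (-30.70, -5.187). Then |ZQ| = |Q − Z| = 32.54.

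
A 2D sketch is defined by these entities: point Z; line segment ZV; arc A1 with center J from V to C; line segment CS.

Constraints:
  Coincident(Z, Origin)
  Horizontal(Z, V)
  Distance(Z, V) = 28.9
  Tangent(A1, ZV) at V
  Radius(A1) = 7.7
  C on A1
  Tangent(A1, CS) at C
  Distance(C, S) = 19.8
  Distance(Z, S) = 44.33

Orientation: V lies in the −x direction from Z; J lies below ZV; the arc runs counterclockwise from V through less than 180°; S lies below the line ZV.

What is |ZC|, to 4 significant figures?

37.55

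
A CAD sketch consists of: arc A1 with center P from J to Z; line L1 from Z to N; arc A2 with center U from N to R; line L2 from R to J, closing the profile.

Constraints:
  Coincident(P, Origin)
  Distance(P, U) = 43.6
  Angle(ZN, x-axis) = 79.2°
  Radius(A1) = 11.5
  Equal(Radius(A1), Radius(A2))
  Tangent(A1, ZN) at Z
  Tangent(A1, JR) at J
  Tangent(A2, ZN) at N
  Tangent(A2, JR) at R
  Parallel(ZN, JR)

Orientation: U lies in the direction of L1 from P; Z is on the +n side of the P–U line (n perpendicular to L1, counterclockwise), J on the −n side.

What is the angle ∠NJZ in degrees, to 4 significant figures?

62.19°

The slot axis is L1's direction at 79.2°, so u = (cos 79.2°, sin 79.2°) = (0.1874, 0.9823) and n = (−sin 79.2°, cos 79.2°) = (-0.9823, 0.1874). P is at the origin and U lies 43.6 along u from P, so U = 43.6·u = (8.170, 42.83). Tangency of A1 to both parallel lines with radius 11.5 puts Z and J at P ± 11.5·n: Z = (-11.30, 2.155), J = (11.30, -2.155). Equal radii place N and R the same way about U: N = U + 11.5·n = (-3.126, 44.98), R = U − 11.5·n = (19.47, 40.67). Then cos ∠NJZ = JN·JZ / (|JN||JZ|), giving 62.19°.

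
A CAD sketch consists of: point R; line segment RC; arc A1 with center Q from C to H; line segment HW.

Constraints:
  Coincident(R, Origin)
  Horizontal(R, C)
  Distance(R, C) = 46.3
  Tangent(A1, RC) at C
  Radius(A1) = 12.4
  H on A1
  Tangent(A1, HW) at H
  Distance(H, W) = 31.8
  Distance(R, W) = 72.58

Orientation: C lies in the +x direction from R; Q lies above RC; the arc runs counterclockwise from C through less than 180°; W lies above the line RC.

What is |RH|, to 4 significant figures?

60.11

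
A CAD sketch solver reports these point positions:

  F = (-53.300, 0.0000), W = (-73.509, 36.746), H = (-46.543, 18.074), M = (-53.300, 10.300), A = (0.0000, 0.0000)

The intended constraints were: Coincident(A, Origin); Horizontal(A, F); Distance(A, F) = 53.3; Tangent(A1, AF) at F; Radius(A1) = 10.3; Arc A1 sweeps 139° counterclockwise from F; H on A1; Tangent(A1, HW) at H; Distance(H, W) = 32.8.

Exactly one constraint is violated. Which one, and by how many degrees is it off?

Tangent(A1, HW) at H — off by 6.30°.

A = (0.00, 0.00) ✓; A.y = 0.00, F.y = 0.00 ✓; |AF| = 53.30 ✓; ∠(MF, FA) = 90.00° ✓; |MF| = 10.30 ✓; bearing(M→H) − bearing(M→F) = 139.0° ✓; |MH| = 10.30 ✓; ∠(MH, HW) = 83.70° ✗; |HW| = 32.80 ✓.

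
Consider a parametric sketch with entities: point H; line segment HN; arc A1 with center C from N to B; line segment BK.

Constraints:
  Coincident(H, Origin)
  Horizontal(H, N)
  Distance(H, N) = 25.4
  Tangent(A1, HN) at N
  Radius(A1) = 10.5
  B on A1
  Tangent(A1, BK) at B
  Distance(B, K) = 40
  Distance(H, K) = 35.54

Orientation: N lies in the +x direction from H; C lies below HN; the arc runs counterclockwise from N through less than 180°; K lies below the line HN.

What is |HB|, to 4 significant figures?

17.73

H is at the origin; H and N share the same y with |HN| = 25.4 and N on the +x side, so N = (25.40, 0.000). Tangency of A1 to HN means the radius CN is perpendicular to HN, so C = N + (0, -10.5) = (25.40, -10.50). Since CB ⟂ BK (tangency), |CK| = √(10.5² + 40.0²) = 41.36 regardless of where B sits on A1. So K lies on both circle(H, 35.54) and circle(C, 41.36); the below-HN intersection is K = (-8.225, -34.58). B is the foot of the tangent from K: B = (17.32, -3.794).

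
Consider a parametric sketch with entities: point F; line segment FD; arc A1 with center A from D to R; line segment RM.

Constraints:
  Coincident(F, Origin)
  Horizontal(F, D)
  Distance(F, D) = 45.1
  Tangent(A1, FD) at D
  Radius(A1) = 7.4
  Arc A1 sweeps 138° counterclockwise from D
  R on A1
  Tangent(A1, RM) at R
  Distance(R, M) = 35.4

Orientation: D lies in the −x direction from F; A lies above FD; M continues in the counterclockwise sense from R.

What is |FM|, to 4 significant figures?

75.86

On A1, D sits at bearing -90° from A; a 138° counterclockwise sweep puts R at bearing 48°, so R = A + 7.4·(cos 48°, sin 48°) = (-40.15, 12.90). Tangency of A1 to RM means the radius AR is perpendicular to RM, so RM runs along (−sin 48°, cos 48°); with |RM| = 35.4, M = (-66.46, 36.59). Then |FM| = |M − F| = 75.86.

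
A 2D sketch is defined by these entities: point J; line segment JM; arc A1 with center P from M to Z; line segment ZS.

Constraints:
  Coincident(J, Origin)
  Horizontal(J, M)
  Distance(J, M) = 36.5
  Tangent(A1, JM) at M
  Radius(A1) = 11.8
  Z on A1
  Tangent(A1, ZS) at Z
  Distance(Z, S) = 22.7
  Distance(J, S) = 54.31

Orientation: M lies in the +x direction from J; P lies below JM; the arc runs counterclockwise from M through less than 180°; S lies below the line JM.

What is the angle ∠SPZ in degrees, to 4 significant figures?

62.53°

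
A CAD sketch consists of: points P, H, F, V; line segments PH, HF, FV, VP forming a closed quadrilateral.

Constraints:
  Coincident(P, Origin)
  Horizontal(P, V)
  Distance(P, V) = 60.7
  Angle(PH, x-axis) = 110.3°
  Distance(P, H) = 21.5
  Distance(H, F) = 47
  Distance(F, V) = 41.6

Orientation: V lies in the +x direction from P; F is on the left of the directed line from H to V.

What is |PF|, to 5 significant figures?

50.772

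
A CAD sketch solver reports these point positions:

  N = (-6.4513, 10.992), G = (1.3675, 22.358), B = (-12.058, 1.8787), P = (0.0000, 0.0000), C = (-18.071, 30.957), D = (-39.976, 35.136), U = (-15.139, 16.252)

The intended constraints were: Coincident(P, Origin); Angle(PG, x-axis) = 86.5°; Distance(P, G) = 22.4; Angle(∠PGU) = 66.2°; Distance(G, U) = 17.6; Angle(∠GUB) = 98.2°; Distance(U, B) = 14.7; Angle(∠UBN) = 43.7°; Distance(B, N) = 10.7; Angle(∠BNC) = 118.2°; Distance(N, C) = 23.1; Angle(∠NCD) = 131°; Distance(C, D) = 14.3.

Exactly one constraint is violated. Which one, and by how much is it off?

Distance(C, D) = 14.3 — off by 8.00.

P = (0.00, 0.00) ✓; PG at 86.50° ✓; |PG| = 22.40 ✓; ∠PGU = 66.20° ✓; |GU| = 17.60 ✓; ∠GUB = 98.20° ✓; |UB| = 14.70 ✓; ∠UBN = 43.70° ✓; |BN| = 10.70 ✓; ∠BNC = 118.2° ✓; |NC| = 23.10 ✓; ∠NCD = 131.0° ✓; |CD| = 22.30 ✗.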